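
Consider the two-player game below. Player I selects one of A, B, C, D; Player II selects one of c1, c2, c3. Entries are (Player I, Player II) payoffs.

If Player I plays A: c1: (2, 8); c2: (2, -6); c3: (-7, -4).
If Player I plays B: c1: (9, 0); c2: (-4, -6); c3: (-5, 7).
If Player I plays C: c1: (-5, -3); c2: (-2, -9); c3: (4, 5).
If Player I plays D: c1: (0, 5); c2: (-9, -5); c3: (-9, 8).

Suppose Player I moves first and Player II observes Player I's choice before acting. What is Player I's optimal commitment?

C

Backward induction with Player I moving first.
- A: BR = c1, leader payoff 2.
- B: BR = c3, leader payoff -5.
- C: BR = c3, leader payoff 4.
- D: BR = c3, leader payoff -9.
Player I's induced payoffs are 2, -5, 4, -9, so Player I commits to C. Subgame-perfect outcome: (C, c3) with payoffs (4, 5).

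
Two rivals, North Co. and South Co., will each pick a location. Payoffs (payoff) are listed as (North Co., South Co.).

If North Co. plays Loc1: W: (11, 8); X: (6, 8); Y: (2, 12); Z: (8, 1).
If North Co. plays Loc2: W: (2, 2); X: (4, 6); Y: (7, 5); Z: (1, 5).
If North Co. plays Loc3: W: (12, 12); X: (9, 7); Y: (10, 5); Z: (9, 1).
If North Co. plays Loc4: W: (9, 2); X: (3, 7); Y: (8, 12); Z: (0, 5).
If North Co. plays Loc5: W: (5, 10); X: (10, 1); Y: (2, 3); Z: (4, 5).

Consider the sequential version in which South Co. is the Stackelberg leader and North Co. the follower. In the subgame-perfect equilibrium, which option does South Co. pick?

Work backward from North Co.'s decision.
- W → North Co. plays Loc3 (best of 11, 2, 12, 9, 5); South Co. gets 12.
- X → North Co. plays Loc5 (best of 6, 4, 9, 3, 10); South Co. gets 1.
- Y → North Co. plays Loc3 (best of 2, 7, 10, 8, 2); South Co. gets 5.
- Z → North Co. plays Loc3 (best of 8, 1, 9, 0, 4); South Co. gets 1.
Maximizing over 12, 1, 5, 1, South Co. chooses W. Subgame-perfect outcome: (Loc3, W) with payoffs (12, 12).

W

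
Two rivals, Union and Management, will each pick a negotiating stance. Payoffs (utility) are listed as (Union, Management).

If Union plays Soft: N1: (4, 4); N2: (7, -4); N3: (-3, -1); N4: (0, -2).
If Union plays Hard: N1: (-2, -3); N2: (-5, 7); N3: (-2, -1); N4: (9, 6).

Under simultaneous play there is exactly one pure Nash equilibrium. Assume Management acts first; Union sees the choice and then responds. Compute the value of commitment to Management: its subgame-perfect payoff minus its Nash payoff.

Solve by backward induction (Management leads).
- N1 → Union plays Soft (best of 4, -2); Management gets 4.
- N2 → Union plays Soft (best of 7, -5); Management gets -4.
- N3 → Union plays Hard (best of -3, -2); Management gets -1.
- N4 → Union plays Hard (best of 0, 9); Management gets 6.
Among 4, -4, -1, 6, the best is 6 at N4. Subgame-perfect outcome: (Hard, N4) with payoffs (9, 6).
Under simultaneous play:
Union's best replies: N1→Soft; N2→Soft; N3→Hard; N4→Hard.
Management's best replies: Soft→N1; Hard→N2.
The unique mutual best reply is (Soft, N1), giving (4, 4).
Management's commitment gain: 6 − 4 = 2.

2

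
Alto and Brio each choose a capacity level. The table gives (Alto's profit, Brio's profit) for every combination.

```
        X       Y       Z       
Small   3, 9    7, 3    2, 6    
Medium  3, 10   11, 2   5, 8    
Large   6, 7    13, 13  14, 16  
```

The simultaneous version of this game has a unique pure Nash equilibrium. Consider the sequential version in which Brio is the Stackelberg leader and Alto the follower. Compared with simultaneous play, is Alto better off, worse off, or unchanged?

Work backward from Alto's decision.
- X → Alto plays Large (best of 3, 3, 6); Brio gets 7.
- Y → Alto plays Large (best of 7, 11, 13); Brio gets 13.
- Z → Alto plays Large (best of 2, 5, 14); Brio gets 16.
Brio's induced payoffs are 7, 13, 16, so Brio commits to Z. Subgame-perfect outcome: (Large, Z) with payoffs (14, 16).
For the simultaneous game, intersect best replies.
Alto's best replies: X→Large; Y→Large; Z→Large.
Brio's best replies: Small→X; Medium→X; Large→Z.
Only (Large, Z) has each player best-responding; Nash payoffs (14, 16).
Alto earns 14 sequentially versus 14 at the Nash outcome: unchanged.

unchanged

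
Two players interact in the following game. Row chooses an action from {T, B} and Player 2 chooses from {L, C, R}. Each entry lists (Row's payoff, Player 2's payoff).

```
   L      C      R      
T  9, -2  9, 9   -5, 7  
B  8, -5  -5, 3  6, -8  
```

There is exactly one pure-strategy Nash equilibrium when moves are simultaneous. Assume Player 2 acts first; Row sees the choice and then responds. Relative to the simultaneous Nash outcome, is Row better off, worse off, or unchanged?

Backward induction with Player 2 moving first.
- L: BR = T, leader payoff -2.
- C: BR = T, leader payoff 9.
- R: BR = B, leader payoff -8.
Player 2's induced payoffs are -2, 9, -8, so Player 2 commits to C. Subgame-perfect outcome: (T, C) with payoffs (9, 9).
Under simultaneous play:
Row's best replies: L→T; C→T; R→B.
Player 2's best replies: T→C; B→C.
Only (T, C) has each player best-responding; Nash payoffs (9, 9).
Row earns 9 sequentially versus 9 at the Nash outcome: unchanged.

unchanged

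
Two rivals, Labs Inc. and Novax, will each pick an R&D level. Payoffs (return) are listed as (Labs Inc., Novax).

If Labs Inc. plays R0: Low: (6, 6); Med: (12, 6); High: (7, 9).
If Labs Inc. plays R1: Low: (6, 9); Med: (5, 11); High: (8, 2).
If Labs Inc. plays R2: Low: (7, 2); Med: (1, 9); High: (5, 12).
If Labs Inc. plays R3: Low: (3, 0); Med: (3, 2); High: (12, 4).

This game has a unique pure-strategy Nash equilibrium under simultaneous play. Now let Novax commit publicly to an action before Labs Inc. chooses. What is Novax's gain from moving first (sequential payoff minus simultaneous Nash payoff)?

Backward induction with Novax moving first.
- Low → Labs Inc. plays R2 (best of 6, 6, 7, 3); Novax gets 2.
- Med → Labs Inc. plays R0 (best of 12, 5, 1, 3); Novax gets 6.
- High → Labs Inc. plays R3 (best of 7, 8, 5, 12); Novax gets 4.
Maximizing over 2, 6, 4, Novax chooses Med. Subgame-perfect outcome: (R0, Med) with payoffs (12, 6).
Now find the simultaneous Nash equilibrium.
Labs Inc.'s best replies: Low→R2; Med→R0; High→R3.
Novax's best replies: R0→High; R1→Med; R2→High; R3→High.
Only (R3, High) has each player best-responding; Nash payoffs (12, 4).
Novax's commitment gain: 6 − 4 = 2.

2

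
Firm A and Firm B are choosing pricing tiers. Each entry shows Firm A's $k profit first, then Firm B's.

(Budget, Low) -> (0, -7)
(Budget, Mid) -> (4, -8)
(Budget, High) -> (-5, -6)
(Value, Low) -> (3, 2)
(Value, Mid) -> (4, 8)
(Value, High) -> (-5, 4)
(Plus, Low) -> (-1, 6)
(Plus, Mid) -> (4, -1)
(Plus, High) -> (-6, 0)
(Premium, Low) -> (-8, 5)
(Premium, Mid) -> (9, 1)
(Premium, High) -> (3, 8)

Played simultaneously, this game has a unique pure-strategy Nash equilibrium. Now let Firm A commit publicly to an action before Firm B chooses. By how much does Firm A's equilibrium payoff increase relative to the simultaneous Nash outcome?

Solve by backward induction (Firm A leads).
- Budget: BR = High, leader payoff -5.
- Value: BR = Mid, leader payoff 4.
- Plus: BR = Low, leader payoff -1.
- Premium: BR = High, leader payoff 3.
Maximizing over -5, 4, -1, 3, Firm A chooses Value. Subgame-perfect outcome: (Value, Mid) with payoffs (4, 8).
Now find the simultaneous Nash equilibrium.
Firm A's best replies: Low→Value; Mid→Premium; High→Premium.
Firm B's best replies: Budget→High; Value→Mid; Plus→Low; Premium→High.
The unique mutual best reply is (Premium, High), giving (3, 8).
Firm A's commitment gain: 4 − 3 = 1.

1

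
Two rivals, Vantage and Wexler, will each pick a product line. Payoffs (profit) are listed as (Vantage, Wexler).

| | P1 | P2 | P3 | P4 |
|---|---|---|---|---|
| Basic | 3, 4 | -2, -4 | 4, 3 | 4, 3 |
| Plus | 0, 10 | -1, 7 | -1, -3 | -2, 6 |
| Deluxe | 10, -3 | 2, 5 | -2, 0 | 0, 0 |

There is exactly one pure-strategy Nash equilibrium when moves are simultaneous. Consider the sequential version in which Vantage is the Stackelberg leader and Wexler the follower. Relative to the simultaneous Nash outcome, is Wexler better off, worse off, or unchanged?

worse off

Solve by backward induction (Vantage leads).
- Basic → Wexler plays P1 (best of 4, -4, 3, 3); Vantage gets 3.
- Plus → Wexler plays P1 (best of 10, 7, -3, 6); Vantage gets 0.
- Deluxe → Wexler plays P2 (best of -3, 5, 0, 0); Vantage gets 2.
Among 3, 0, 2, the best is 3 at Basic. Subgame-perfect outcome: (Basic, P1) with payoffs (3, 4).
Under simultaneous play:
Vantage's best replies: P1→Deluxe; P2→Deluxe; P3→Basic; P4→Basic.
Wexler's best replies: Basic→P1; Plus→P1; Deluxe→P2.
The unique mutual best reply is (Deluxe, P2), giving (2, 5).
Wexler earns 4 sequentially versus 5 at the Nash outcome: worse off.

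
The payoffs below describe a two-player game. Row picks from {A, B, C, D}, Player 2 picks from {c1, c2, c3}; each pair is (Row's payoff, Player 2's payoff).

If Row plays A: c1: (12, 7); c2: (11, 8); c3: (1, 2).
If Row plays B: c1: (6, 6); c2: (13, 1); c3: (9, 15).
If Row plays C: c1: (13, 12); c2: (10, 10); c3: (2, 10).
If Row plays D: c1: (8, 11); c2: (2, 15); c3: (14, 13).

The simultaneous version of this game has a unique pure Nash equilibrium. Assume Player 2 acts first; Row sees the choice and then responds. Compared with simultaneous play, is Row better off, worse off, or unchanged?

Solve by backward induction (Player 2 leads).
- c1: BR = C, leader payoff 12.
- c2: BR = B, leader payoff 1.
- c3: BR = D, leader payoff 13.
Among 12, 1, 13, the best is 13 at c3. Subgame-perfect outcome: (D, c3) with payoffs (14, 13).
Under simultaneous play:
Row's best replies: c1→C; c2→B; c3→D.
Player 2's best replies: A→c2; B→c3; C→c1; D→c2.
The unique mutual best reply is (C, c1), giving (13, 12).
Row earns 14 sequentially versus 13 at the Nash outcome: better off.

better off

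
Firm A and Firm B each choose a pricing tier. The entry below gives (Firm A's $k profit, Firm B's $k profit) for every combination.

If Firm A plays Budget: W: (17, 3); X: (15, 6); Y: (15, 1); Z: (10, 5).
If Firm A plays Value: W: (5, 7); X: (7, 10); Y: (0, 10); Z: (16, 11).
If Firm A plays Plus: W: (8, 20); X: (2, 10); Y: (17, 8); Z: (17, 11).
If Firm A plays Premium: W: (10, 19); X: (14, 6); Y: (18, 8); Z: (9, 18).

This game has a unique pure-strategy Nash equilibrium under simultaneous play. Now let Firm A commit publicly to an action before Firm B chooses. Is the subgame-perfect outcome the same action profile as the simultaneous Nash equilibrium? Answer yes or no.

Work backward from Firm B's decision.
- Budget → Firm B plays X (best of 3, 6, 1, 5); Firm A gets 15.
- Value → Firm B plays Z (best of 7, 10, 10, 11); Firm A gets 16.
- Plus → Firm B plays W (best of 20, 10, 8, 11); Firm A gets 8.
- Premium → Firm B plays W (best of 19, 6, 8, 18); Firm A gets 10.
Among 15, 16, 8, 10, the best is 16 at Value. Subgame-perfect outcome: (Value, Z) with payoffs (16, 11).
For the simultaneous game, intersect best replies.
Firm A's best replies: W→Budget; X→Budget; Y→Premium; Z→Plus.
Firm B's best replies: Budget→X; Value→Z; Plus→W; Premium→W.
The unique mutual best reply is (Budget, X), giving (15, 6).
Sequential outcome (Value, Z) differs from the Nash profile (Budget, X).

no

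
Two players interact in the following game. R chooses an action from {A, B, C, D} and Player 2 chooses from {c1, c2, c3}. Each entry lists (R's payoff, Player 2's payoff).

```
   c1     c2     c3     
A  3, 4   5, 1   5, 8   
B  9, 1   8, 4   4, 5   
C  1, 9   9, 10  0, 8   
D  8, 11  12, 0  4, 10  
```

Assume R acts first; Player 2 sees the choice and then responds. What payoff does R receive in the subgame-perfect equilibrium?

9

Player 2 best-responds to each possible R move:
- A: Player 2 compares 4, 1, 8 and picks c3; R would get 5.
- B: Player 2 compares 1, 4, 5 and picks c3; R would get 4.
- C: Player 2 compares 9, 10, 8 and picks c2; R would get 9.
- D: Player 2 compares 11, 0, 10 and picks c1; R would get 8.
Maximizing over 5, 4, 9, 8, R chooses C. Subgame-perfect outcome: (C, c2) with payoffs (9, 10).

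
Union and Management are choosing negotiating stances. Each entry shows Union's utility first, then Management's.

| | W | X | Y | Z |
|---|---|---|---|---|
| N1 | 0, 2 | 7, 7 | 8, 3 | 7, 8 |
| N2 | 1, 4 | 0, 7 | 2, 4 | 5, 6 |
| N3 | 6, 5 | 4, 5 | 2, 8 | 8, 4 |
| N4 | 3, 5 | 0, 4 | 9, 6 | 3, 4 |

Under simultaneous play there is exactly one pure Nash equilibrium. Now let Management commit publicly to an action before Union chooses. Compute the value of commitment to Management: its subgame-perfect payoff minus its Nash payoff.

1

Union best-responds to each possible Management move:
- W: BR = N3, leader payoff 5.
- X: BR = N1, leader payoff 7.
- Y: BR = N4, leader payoff 6.
- Z: BR = N3, leader payoff 4.
Among 5, 7, 6, 4, the best is 7 at X. Subgame-perfect outcome: (N1, X) with payoffs (7, 7).
Under simultaneous play:
Union's best replies: W→N3; X→N1; Y→N4; Z→N3.
Management's best replies: N1→Z; N2→X; N3→Y; N4→Y.
Only (N4, Y) has each player best-responding; Nash payoffs (9, 6).
Management's commitment gain: 7 − 6 = 1.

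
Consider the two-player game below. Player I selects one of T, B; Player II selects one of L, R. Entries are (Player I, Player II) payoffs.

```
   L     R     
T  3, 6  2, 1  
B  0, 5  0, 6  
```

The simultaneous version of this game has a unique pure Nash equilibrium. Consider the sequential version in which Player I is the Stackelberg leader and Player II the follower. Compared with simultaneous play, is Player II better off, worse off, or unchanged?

Player II best-responds to each possible Player I move:
- T: BR = L, leader payoff 3.
- B: BR = R, leader payoff 0.
Player I's induced payoffs are 3, 0, so Player I commits to T. Subgame-perfect outcome: (T, L) with payoffs (3, 6).
Under simultaneous play:
Player I's best replies: L→T; R→T.
Player II's best replies: T→L; B→R.
Only (T, L) has each player best-responding; Nash payoffs (3, 6).
Player II earns 6 sequentially versus 6 at the Nash outcome: unchanged.

unchanged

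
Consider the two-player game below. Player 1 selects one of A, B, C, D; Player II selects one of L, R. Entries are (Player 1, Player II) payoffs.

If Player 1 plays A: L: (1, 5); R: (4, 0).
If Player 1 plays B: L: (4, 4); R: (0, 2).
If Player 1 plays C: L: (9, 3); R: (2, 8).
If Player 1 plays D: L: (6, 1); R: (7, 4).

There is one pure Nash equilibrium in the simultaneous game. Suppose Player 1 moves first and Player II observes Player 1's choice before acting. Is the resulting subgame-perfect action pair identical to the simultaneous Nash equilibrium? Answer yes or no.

yes

Work backward from Player II's decision.
- A: Player II compares 5, 0 and picks L; Player 1 would get 1.
- B: Player II compares 4, 2 and picks L; Player 1 would get 4.
- C: Player II compares 3, 8 and picks R; Player 1 would get 2.
- D: Player II compares 1, 4 and picks R; Player 1 would get 7.
Maximizing over 1, 4, 2, 7, Player 1 chooses D. Subgame-perfect outcome: (D, R) with payoffs (7, 4).
For the simultaneous game, intersect best replies.
Player 1's best replies: L→C; R→D.
Player II's best replies: A→L; B→L; C→R; D→R.
The unique mutual best reply is (D, R), giving (7, 4).
Sequential outcome (D, R) coincides with the Nash profile (D, R).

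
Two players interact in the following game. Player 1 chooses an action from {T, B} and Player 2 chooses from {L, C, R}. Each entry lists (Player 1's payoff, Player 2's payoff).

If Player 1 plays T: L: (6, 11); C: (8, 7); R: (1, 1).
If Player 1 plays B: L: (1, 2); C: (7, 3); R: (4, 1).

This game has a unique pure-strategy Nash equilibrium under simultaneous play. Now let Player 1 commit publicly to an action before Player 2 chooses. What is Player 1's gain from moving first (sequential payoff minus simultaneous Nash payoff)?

Backward induction with Player 1 moving first.
- T: BR = L, leader payoff 6.
- B: BR = C, leader payoff 7.
Maximizing over 6, 7, Player 1 chooses B. Subgame-perfect outcome: (B, C) with payoffs (7, 3).
Now find the simultaneous Nash equilibrium.
Player 1's best replies: L→T; C→T; R→B.
Player 2's best replies: T→L; B→C.
Only (T, L) has each player best-responding; Nash payoffs (6, 11).
Player 1's commitment gain: 7 − 6 = 1.

1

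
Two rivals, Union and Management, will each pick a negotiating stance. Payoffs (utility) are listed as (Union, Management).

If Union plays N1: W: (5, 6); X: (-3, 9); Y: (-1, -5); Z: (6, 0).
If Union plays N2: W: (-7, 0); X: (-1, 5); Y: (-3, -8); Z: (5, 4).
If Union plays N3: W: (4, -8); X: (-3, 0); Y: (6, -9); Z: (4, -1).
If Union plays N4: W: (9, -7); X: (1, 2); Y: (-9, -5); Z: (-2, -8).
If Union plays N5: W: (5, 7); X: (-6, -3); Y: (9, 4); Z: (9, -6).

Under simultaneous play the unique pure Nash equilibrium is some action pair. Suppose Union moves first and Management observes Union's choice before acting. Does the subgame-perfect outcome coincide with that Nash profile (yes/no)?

Backward induction with Union moving first.
- N1: BR = X, leader payoff -3.
- N2: BR = X, leader payoff -1.
- N3: BR = X, leader payoff -3.
- N4: BR = X, leader payoff 1.
- N5: BR = W, leader payoff 5.
Union's induced payoffs are -3, -1, -3, 1, 5, so Union commits to N5. Subgame-perfect outcome: (N5, W) with payoffs (5, 7).
Under simultaneous play:
Union's best replies: W→N4; X→N4; Y→N5; Z→N5.
Management's best replies: N1→X; N2→X; N3→X; N4→X; N5→W.
The unique mutual best reply is (N4, X), giving (1, 2).
Sequential outcome (N5, W) differs from the Nash profile (N4, X).

no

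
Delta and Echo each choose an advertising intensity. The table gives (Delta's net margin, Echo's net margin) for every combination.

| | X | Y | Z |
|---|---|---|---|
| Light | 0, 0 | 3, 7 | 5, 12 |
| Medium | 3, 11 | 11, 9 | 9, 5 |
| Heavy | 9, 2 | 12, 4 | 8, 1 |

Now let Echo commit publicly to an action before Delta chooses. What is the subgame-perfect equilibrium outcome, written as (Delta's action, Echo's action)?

(Medium, Z)

Work backward from Delta's decision.
- X: BR = Heavy, leader payoff 2.
- Y: BR = Heavy, leader payoff 4.
- Z: BR = Medium, leader payoff 5.
Maximizing over 2, 4, 5, Echo chooses Z. Subgame-perfect outcome: (Medium, Z) with payoffs (9, 5).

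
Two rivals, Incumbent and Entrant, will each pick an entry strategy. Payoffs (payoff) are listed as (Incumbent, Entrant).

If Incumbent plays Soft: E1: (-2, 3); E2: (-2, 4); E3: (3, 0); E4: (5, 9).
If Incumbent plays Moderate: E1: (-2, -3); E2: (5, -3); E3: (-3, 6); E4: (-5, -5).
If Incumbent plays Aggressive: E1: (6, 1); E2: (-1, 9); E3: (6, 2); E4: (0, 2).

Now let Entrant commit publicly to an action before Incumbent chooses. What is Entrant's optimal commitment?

E4

Solve by backward induction (Entrant leads).
- E1: BR = Aggressive, leader payoff 1.
- E2: BR = Moderate, leader payoff -3.
- E3: BR = Aggressive, leader payoff 2.
- E4: BR = Soft, leader payoff 9.
Entrant's induced payoffs are 1, -3, 2, 9, so Entrant commits to E4. Subgame-perfect outcome: (Soft, E4) with payoffs (5, 9).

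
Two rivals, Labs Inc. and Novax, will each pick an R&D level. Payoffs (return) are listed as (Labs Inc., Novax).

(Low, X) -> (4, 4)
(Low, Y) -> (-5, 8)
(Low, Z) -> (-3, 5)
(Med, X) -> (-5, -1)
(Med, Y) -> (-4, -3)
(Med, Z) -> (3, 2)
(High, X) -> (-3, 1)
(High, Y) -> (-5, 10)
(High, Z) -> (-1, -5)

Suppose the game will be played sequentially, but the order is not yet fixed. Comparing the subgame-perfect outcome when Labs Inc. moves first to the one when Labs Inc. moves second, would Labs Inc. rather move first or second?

second

If Labs Inc. leads: Novax's best replies are Low→Y, Med→Z, High→Y; Labs Inc.'s induced payoffs -5, 3, -5; outcome (Med, Z), payoffs (3, 2).
If Novax leads: Labs Inc.'s best replies are X→Low, Y→Med, Z→Med; Novax's induced payoffs 4, -3, 2; outcome (Low, X), payoffs (4, 4).
Labs Inc. gets 3 moving first and 4 moving second, so Labs Inc. prefers to move second.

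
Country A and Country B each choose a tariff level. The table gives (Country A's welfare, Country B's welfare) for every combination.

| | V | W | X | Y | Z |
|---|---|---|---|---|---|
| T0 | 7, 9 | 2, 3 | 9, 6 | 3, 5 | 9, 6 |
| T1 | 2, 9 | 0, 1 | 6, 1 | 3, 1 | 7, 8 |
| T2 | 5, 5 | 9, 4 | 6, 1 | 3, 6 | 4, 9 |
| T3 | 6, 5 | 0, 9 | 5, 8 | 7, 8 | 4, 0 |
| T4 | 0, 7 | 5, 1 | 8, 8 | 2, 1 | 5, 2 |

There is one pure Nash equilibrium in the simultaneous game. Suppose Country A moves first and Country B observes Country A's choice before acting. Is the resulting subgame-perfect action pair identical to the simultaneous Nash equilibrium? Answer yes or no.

no

Solve by backward induction (Country A leads).
- T0: BR = V, leader payoff 7.
- T1: BR = V, leader payoff 2.
- T2: BR = Z, leader payoff 4.
- T3: BR = W, leader payoff 0.
- T4: BR = X, leader payoff 8.
Country A's induced payoffs are 7, 2, 4, 0, 8, so Country A commits to T4. Subgame-perfect outcome: (T4, X) with payoffs (8, 8).
Under simultaneous play:
Country A's best replies: V→T0; W→T2; X→T0; Y→T3; Z→T0.
Country B's best replies: T0→V; T1→V; T2→Z; T3→W; T4→X.
The unique mutual best reply is (T0, V), giving (7, 9).
Sequential outcome (T4, X) differs from the Nash profile (T0, V).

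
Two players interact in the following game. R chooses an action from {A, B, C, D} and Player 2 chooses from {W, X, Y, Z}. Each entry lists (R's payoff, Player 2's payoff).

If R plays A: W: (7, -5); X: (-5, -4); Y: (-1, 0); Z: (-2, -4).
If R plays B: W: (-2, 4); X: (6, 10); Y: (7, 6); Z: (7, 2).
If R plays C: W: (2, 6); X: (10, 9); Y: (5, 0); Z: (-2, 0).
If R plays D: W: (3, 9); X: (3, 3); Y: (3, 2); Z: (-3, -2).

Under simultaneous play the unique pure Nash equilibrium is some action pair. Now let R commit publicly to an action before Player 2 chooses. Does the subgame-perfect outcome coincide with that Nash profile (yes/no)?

Backward induction with R moving first.
- A: Player 2 compares -5, -4, 0, -4 and picks Y; R would get -1.
- B: Player 2 compares 4, 10, 6, 2 and picks X; R would get 6.
- C: Player 2 compares 6, 9, 0, 0 and picks X; R would get 10.
- D: Player 2 compares 9, 3, 2, -2 and picks W; R would get 3.
R's induced payoffs are -1, 6, 10, 3, so R commits to C. Subgame-perfect outcome: (C, X) with payoffs (10, 9).
Now find the simultaneous Nash equilibrium.
R's best replies: W→A; X→C; Y→B; Z→B.
Player 2's best replies: A→Y; B→X; C→X; D→W.
The unique mutual best reply is (C, X), giving (10, 9).
Sequential outcome (C, X) coincides with the Nash profile (C, X).

yes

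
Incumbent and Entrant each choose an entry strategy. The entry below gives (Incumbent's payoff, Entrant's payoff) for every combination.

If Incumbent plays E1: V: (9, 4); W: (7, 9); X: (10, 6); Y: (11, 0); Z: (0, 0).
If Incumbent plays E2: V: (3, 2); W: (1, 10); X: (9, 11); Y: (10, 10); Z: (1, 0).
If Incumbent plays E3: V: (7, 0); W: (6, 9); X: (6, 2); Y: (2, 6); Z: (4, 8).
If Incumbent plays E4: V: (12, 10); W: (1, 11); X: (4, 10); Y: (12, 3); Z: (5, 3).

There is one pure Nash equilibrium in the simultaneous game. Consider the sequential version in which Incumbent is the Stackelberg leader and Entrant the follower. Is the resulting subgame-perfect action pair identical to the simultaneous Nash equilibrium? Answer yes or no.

Work backward from Entrant's decision.
- E1 → Entrant plays W (best of 4, 9, 6, 0, 0); Incumbent gets 7.
- E2 → Entrant plays X (best of 2, 10, 11, 10, 0); Incumbent gets 9.
- E3 → Entrant plays W (best of 0, 9, 2, 6, 8); Incumbent gets 6.
- E4 → Entrant plays W (best of 10, 11, 10, 3, 3); Incumbent gets 1.
Among 7, 9, 6, 1, the best is 9 at E2. Subgame-perfect outcome: (E2, X) with payoffs (9, 11).
For the simultaneous game, intersect best replies.
Incumbent's best replies: V→E4; W→E1; X→E1; Y→E4; Z→E4.
Entrant's best replies: E1→W; E2→X; E3→W; E4→W.
The unique mutual best reply is (E1, W), giving (7, 9).
Sequential outcome (E2, X) differs from the Nash profile (E1, W).

no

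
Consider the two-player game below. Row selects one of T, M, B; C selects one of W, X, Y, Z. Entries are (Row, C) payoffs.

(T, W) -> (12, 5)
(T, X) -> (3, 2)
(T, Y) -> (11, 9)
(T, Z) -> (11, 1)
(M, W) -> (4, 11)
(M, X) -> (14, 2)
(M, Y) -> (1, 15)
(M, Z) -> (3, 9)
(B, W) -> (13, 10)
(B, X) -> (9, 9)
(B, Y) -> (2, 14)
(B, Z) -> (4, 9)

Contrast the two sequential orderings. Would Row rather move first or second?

If Row leads: C's best replies are T→Y, M→Y, B→Y; Row's induced payoffs 11, 1, 2; outcome (T, Y), payoffs (11, 9).
If C leads: Row's best replies are W→B, X→M, Y→T, Z→T; C's induced payoffs 10, 2, 9, 1; outcome (B, W), payoffs (13, 10).
Row gets 11 moving first and 13 moving second, so Row prefers to move second.

second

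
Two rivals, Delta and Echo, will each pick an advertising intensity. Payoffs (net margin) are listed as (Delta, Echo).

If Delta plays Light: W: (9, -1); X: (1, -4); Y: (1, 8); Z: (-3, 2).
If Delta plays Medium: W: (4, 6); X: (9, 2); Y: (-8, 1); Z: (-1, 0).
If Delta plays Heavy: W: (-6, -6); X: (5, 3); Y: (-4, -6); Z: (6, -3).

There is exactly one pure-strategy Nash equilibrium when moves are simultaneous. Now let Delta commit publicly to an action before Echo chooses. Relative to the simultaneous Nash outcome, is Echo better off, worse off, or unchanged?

Solve by backward induction (Delta leads).
- Light → Echo plays Y (best of -1, -4, 8, 2); Delta gets 1.
- Medium → Echo plays W (best of 6, 2, 1, 0); Delta gets 4.
- Heavy → Echo plays X (best of -6, 3, -6, -3); Delta gets 5.
Delta's induced payoffs are 1, 4, 5, so Delta commits to Heavy. Subgame-perfect outcome: (Heavy, X) with payoffs (5, 3).
For the simultaneous game, intersect best replies.
Delta's best replies: W→Light; X→Medium; Y→Light; Z→Heavy.
Echo's best replies: Light→Y; Medium→W; Heavy→X.
The unique mutual best reply is (Light, Y), giving (1, 8).
Echo earns 3 sequentially versus 8 at the Nash outcome: worse off.

worse off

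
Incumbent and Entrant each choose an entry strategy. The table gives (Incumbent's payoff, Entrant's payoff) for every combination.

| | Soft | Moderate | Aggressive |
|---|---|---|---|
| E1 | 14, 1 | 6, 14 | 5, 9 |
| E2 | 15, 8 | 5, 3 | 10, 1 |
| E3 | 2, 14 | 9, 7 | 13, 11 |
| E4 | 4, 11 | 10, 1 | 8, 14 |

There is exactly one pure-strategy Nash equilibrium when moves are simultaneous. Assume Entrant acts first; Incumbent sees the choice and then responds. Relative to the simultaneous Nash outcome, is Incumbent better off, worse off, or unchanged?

worse off

Work backward from Incumbent's decision.
- Soft: Incumbent compares 14, 15, 2, 4 and picks E2; Entrant would get 8.
- Moderate: Incumbent compares 6, 5, 9, 10 and picks E4; Entrant would get 1.
- Aggressive: Incumbent compares 5, 10, 13, 8 and picks E3; Entrant would get 11.
Entrant's induced payoffs are 8, 1, 11, so Entrant commits to Aggressive. Subgame-perfect outcome: (E3, Aggressive) with payoffs (13, 11).
Under simultaneous play:
Incumbent's best replies: Soft→E2; Moderate→E4; Aggressive→E3.
Entrant's best replies: E1→Moderate; E2→Soft; E3→Soft; E4→Aggressive.
Only (E2, Soft) has each player best-responding; Nash payoffs (15, 8).
Incumbent earns 13 sequentially versus 15 at the Nash outcome: worse off.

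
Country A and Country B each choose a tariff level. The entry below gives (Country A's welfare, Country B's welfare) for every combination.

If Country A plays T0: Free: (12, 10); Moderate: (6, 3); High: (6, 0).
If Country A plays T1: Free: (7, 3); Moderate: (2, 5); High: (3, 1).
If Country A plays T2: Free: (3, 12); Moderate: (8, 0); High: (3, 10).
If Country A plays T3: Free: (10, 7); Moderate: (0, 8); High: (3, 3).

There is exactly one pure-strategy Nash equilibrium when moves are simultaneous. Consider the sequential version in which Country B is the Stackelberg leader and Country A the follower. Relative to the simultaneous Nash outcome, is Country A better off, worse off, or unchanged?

Backward induction with Country B moving first.
- Free: Country A compares 12, 7, 3, 10 and picks T0; Country B would get 10.
- Moderate: Country A compares 6, 2, 8, 0 and picks T2; Country B would get 0.
- High: Country A compares 6, 3, 3, 3 and picks T0; Country B would get 0.
Among 10, 0, 0, the best is 10 at Free. Subgame-perfect outcome: (T0, Free) with payoffs (12, 10).
For the simultaneous game, intersect best replies.
Country A's best replies: Free→T0; Moderate→T2; High→T0.
Country B's best replies: T0→Free; T1→Moderate; T2→Free; T3→Moderate.
Only (T0, Free) has each player best-responding; Nash payoffs (12, 10).
Country A earns 12 sequentially versus 12 at the Nash outcome: unchanged.

unchanged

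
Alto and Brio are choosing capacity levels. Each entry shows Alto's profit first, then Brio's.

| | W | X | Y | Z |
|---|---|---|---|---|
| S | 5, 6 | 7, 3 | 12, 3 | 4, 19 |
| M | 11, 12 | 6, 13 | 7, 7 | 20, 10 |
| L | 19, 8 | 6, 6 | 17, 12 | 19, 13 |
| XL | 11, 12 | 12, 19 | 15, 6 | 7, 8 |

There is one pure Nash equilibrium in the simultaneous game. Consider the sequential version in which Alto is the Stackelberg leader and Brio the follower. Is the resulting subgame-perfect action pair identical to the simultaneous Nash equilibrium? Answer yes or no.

Solve by backward induction (Alto leads).
- S → Brio plays Z (best of 6, 3, 3, 19); Alto gets 4.
- M → Brio plays X (best of 12, 13, 7, 10); Alto gets 6.
- L → Brio plays Z (best of 8, 6, 12, 13); Alto gets 19.
- XL → Brio plays X (best of 12, 19, 6, 8); Alto gets 12.
Alto's induced payoffs are 4, 6, 19, 12, so Alto commits to L. Subgame-perfect outcome: (L, Z) with payoffs (19, 13).
For the simultaneous game, intersect best replies.
Alto's best replies: W→L; X→XL; Y→L; Z→M.
Brio's best replies: S→Z; M→X; L→Z; XL→X.
The unique mutual best reply is (XL, X), giving (12, 19).
Sequential outcome (L, Z) differs from the Nash profile (XL, X).

no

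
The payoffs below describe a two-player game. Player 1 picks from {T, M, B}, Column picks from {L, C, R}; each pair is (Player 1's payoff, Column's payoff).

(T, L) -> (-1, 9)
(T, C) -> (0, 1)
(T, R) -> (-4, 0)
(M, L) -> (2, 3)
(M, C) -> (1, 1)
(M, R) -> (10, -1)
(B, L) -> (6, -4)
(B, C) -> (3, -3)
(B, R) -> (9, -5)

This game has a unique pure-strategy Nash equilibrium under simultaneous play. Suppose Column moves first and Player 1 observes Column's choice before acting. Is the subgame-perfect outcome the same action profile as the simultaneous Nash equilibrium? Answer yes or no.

no

Work backward from Player 1's decision.
- L: Player 1 compares -1, 2, 6 and picks B; Column would get -4.
- C: Player 1 compares 0, 1, 3 and picks B; Column would get -3.
- R: Player 1 compares -4, 10, 9 and picks M; Column would get -1.
Maximizing over -4, -3, -1, Column chooses R. Subgame-perfect outcome: (M, R) with payoffs (10, -1).
For the simultaneous game, intersect best replies.
Player 1's best replies: L→B; C→B; R→M.
Column's best replies: T→L; M→L; B→C.
The unique mutual best reply is (B, C), giving (3, -3).
Sequential outcome (M, R) differs from the Nash profile (B, C).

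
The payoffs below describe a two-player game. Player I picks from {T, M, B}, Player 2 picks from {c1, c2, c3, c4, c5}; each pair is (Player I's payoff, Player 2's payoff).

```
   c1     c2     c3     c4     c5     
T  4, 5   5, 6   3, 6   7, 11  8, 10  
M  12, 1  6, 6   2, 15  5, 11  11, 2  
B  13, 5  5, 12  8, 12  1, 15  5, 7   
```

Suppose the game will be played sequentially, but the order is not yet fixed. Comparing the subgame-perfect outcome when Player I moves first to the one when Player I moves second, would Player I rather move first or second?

If Player I leads: Player 2's best replies are T→c4, M→c3, B→c4; Player I's induced payoffs 7, 2, 1; outcome (T, c4), payoffs (7, 11).
If Player 2 leads: Player I's best replies are c1→B, c2→M, c3→B, c4→T, c5→M; Player 2's induced payoffs 5, 6, 12, 11, 2; outcome (B, c3), payoffs (8, 12).
Player I gets 7 moving first and 8 moving second, so Player I prefers to move second.

second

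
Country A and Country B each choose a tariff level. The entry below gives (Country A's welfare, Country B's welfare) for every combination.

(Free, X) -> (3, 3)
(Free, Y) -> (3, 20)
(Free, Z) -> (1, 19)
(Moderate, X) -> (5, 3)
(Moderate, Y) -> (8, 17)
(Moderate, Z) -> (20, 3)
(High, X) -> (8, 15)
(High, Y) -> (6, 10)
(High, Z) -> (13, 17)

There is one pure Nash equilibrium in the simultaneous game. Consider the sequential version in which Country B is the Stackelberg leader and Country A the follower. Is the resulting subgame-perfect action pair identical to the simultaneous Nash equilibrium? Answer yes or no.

Solve by backward induction (Country B leads).
- X → Country A plays High (best of 3, 5, 8); Country B gets 15.
- Y → Country A plays Moderate (best of 3, 8, 6); Country B gets 17.
- Z → Country A plays Moderate (best of 1, 20, 13); Country B gets 3.
Country B's induced payoffs are 15, 17, 3, so Country B commits to Y. Subgame-perfect outcome: (Moderate, Y) with payoffs (8, 17).
Now find the simultaneous Nash equilibrium.
Country A's best replies: X→High; Y→Moderate; Z→Moderate.
Country B's best replies: Free→Y; Moderate→Y; High→Z.
Only (Moderate, Y) has each player best-responding; Nash payoffs (8, 17).
Sequential outcome (Moderate, Y) coincides with the Nash profile (Moderate, Y).

yes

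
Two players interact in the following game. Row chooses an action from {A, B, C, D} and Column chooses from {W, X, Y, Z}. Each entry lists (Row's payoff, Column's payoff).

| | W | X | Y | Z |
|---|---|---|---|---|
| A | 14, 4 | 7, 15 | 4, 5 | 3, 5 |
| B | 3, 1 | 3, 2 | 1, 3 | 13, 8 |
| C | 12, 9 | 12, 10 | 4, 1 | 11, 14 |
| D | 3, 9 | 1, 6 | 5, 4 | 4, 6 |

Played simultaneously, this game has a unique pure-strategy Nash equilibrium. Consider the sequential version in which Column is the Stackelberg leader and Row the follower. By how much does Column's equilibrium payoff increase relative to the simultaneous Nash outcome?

2

Solve by backward induction (Column leads).
- W → Row plays A (best of 14, 3, 12, 3); Column gets 4.
- X → Row plays C (best of 7, 3, 12, 1); Column gets 10.
- Y → Row plays D (best of 4, 1, 4, 5); Column gets 4.
- Z → Row plays B (best of 3, 13, 11, 4); Column gets 8.
Column's induced payoffs are 4, 10, 4, 8, so Column commits to X. Subgame-perfect outcome: (C, X) with payoffs (12, 10).
For the simultaneous game, intersect best replies.
Row's best replies: W→A; X→C; Y→D; Z→B.
Column's best replies: A→X; B→Z; C→Z; D→W.
The unique mutual best reply is (B, Z), giving (13, 8).
Column's commitment gain: 10 − 8 = 2.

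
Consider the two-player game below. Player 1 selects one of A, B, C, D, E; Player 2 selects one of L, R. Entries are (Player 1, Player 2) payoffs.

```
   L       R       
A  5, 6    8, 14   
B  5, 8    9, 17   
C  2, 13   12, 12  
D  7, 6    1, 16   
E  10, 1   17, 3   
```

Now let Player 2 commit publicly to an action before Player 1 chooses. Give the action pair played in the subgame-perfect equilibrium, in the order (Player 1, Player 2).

Player 1 best-responds to each possible Player 2 move:
- L → Player 1 plays E (best of 5, 5, 2, 7, 10); Player 2 gets 1.
- R → Player 1 plays E (best of 8, 9, 12, 1, 17); Player 2 gets 3.
Maximizing over 1, 3, Player 2 chooses R. Subgame-perfect outcome: (E, R) with payoffs (17, 3).

(E, R)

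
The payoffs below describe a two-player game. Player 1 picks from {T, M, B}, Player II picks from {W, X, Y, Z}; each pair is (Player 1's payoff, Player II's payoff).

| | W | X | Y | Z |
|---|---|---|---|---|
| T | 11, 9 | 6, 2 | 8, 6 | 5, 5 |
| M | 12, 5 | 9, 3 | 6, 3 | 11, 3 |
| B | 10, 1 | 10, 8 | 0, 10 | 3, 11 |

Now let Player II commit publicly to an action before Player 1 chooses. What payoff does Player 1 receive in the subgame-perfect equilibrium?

10

Solve by backward induction (Player II leads).
- W: Player 1 compares 11, 12, 10 and picks M; Player II would get 5.
- X: Player 1 compares 6, 9, 10 and picks B; Player II would get 8.
- Y: Player 1 compares 8, 6, 0 and picks T; Player II would get 6.
- Z: Player 1 compares 5, 11, 3 and picks M; Player II would get 3.
Among 5, 8, 6, 3, the best is 8 at X. Subgame-perfect outcome: (B, X) with payoffs (10, 8).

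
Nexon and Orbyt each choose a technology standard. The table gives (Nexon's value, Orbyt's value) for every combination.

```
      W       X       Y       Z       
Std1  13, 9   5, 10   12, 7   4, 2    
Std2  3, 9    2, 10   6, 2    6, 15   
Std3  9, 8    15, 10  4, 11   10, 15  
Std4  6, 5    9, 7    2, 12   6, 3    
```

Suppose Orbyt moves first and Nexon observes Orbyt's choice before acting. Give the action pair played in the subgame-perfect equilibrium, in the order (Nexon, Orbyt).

Nexon best-responds to each possible Orbyt move:
- W: BR = Std1, leader payoff 9.
- X: BR = Std3, leader payoff 10.
- Y: BR = Std1, leader payoff 7.
- Z: BR = Std3, leader payoff 15.
Among 9, 10, 7, 15, the best is 15 at Z. Subgame-perfect outcome: (Std3, Z) with payoffs (10, 15).

(Std3, Z)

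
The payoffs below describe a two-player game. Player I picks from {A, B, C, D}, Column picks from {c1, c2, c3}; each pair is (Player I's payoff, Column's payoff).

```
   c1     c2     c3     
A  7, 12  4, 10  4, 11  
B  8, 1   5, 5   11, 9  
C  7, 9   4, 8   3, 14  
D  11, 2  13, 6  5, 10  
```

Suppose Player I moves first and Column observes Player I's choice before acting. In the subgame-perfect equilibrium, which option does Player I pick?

B

Backward induction with Player I moving first.
- A: BR = c1, leader payoff 7.
- B: BR = c3, leader payoff 11.
- C: BR = c3, leader payoff 3.
- D: BR = c3, leader payoff 5.
Maximizing over 7, 11, 3, 5, Player I chooses B. Subgame-perfect outcome: (B, c3) with payoffs (11, 9).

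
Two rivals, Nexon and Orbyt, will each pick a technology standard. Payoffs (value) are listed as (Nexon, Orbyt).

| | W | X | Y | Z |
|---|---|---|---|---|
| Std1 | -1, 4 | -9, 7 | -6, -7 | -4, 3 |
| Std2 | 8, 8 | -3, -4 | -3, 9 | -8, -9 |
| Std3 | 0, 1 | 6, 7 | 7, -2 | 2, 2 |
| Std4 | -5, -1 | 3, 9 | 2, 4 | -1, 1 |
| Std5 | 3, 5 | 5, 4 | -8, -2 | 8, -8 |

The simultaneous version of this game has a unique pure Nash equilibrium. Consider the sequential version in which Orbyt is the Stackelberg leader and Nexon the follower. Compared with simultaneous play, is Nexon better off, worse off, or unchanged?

better off

Work backward from Nexon's decision.
- W: BR = Std2, leader payoff 8.
- X: BR = Std3, leader payoff 7.
- Y: BR = Std3, leader payoff -2.
- Z: BR = Std5, leader payoff -8.
Orbyt's induced payoffs are 8, 7, -2, -8, so Orbyt commits to W. Subgame-perfect outcome: (Std2, W) with payoffs (8, 8).
Under simultaneous play:
Nexon's best replies: W→Std2; X→Std3; Y→Std3; Z→Std5.
Orbyt's best replies: Std1→X; Std2→Y; Std3→X; Std4→X; Std5→W.
Only (Std3, X) has each player best-responding; Nash payoffs (6, 7).
Nexon earns 8 sequentially versus 6 at the Nash outcome: better off.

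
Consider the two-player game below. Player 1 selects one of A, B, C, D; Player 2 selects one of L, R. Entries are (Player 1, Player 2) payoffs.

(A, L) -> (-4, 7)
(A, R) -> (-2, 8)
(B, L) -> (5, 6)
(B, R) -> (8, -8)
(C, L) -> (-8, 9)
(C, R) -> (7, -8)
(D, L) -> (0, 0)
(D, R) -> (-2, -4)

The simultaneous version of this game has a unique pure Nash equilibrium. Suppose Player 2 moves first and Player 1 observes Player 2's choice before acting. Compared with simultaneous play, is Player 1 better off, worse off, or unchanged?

Player 1 best-responds to each possible Player 2 move:
- L → Player 1 plays B (best of -4, 5, -8, 0); Player 2 gets 6.
- R → Player 1 plays B (best of -2, 8, 7, -2); Player 2 gets -8.
Among 6, -8, the best is 6 at L. Subgame-perfect outcome: (B, L) with payoffs (5, 6).
For the simultaneous game, intersect best replies.
Player 1's best replies: L→B; R→B.
Player 2's best replies: A→R; B→L; C→L; D→L.
Only (B, L) has each player best-responding; Nash payoffs (5, 6).
Player 1 earns 5 sequentially versus 5 at the Nash outcome: unchanged.

unchanged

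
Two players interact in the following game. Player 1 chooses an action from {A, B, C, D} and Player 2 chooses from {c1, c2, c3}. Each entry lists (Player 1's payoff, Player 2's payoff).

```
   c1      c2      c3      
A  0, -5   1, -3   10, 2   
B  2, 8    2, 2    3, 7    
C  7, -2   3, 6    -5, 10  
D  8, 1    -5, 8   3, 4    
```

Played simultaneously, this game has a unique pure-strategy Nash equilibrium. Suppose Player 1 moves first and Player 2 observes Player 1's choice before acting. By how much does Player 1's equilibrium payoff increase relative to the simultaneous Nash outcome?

Work backward from Player 2's decision.
- A: Player 2 compares -5, -3, 2 and picks c3; Player 1 would get 10.
- B: Player 2 compares 8, 2, 7 and picks c1; Player 1 would get 2.
- C: Player 2 compares -2, 6, 10 and picks c3; Player 1 would get -5.
- D: Player 2 compares 1, 8, 4 and picks c2; Player 1 would get -5.
Among 10, 2, -5, -5, the best is 10 at A. Subgame-perfect outcome: (A, c3) with payoffs (10, 2).
For the simultaneous game, intersect best replies.
Player 1's best replies: c1→D; c2→C; c3→A.
Player 2's best replies: A→c3; B→c1; C→c3; D→c2.
Only (A, c3) has each player best-responding; Nash payoffs (10, 2).
Player 1's commitment gain: 10 − 10 = 0.

0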